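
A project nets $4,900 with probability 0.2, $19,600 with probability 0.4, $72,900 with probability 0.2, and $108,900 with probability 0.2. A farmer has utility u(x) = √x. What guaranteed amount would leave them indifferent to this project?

$36,100

E[u] = 0.2·√4900 + 0.4·√19600 + 0.2·√72900 + 0.2·√108900 = 0.2·70 + 0.4·140 + 0.2·270 + 0.2·330 = 190
CE = (190)² = 36100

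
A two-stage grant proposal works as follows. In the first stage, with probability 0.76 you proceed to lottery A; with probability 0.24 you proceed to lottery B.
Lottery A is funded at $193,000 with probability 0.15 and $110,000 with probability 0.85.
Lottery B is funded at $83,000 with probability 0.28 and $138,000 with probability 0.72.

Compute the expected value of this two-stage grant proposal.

EV(A) = 0.15 × 193000 + 0.85 × 110000 = 28950 + 93500 = 122450
EV(B) = 0.28 × 83000 + 0.72 × 138000 = 23240 + 99360 = 122600
Overall = 0.76 × 122450 + 0.24 × 122600 = 93062 + 29424 = 122486

$122,486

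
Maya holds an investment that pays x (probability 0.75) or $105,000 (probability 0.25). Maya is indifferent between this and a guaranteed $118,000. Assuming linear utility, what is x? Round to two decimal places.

x = $122,333.33

0.75·x + 0.25·105000 = 118000
0.75·x = 118000 − 26250 = 91750
x = 91750 / 0.75 = 122333.3333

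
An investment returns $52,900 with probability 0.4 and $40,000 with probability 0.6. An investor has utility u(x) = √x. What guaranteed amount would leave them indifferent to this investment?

E[u] = 0.4·√52900 + 0.6·√40000 = 0.4·230 + 0.6·200 = 212
CE = (212)² = 44944

$44,944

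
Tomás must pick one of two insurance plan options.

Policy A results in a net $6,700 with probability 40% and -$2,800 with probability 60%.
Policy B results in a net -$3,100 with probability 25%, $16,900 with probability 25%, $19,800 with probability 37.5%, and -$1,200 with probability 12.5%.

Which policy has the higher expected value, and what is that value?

Policy A = 0.4 × 6700 + 0.6 × (-2800) = 2680 − 1680 = 1000
Policy B = 0.25 × (-3100) + 0.25 × 16900 + 0.375 × 19800 + 0.125 × (-1200) = -775 + 4225 + 7425 − 150 = 10725

Policy B ($10,725)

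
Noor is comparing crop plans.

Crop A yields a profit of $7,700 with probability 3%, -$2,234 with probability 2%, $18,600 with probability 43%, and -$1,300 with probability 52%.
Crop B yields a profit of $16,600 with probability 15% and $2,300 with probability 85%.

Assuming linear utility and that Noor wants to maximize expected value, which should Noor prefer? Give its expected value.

Crop A = 0.03 × 7700 + 0.02 × (-2234) + 0.43 × 18600 + 0.52 × (-1300) = 231 − 44.68 + 7998 − 676 = 7508.32
Crop B = 0.15 × 16600 + 0.85 × 2300 = 2490 + 1955 = 4445

Crop A ($7,508.32)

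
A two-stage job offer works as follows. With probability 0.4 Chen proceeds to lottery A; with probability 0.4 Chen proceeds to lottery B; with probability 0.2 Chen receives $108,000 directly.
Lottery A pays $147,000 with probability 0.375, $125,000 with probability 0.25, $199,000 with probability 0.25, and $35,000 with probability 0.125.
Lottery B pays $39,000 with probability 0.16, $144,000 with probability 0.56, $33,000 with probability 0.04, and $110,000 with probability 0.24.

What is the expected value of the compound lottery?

EV(A) = 0.375 × 147000 + 0.25 × 125000 + 0.25 × 199000 + 0.125 × 35000 = 55125 + 31250 + 49750 + 4375 = 140500
EV(B) = 0.16 × 39000 + 0.56 × 144000 + 0.04 × 33000 + 0.24 × 110000 = 6240 + 80640 + 1320 + 26400 = 114600
Branch C: 108000 (certain)
Overall = 0.4 × 140500 + 0.4 × 114600 + 0.2 × 108000 = 56200 + 45840 + 21600 = 123640

$123,640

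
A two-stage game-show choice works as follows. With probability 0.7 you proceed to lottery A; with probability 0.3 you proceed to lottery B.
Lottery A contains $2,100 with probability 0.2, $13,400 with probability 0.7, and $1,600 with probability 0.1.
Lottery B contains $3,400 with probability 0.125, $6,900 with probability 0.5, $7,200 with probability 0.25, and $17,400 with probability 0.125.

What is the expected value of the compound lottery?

EV(A) = 0.2 × 2100 + 0.7 × 13400 + 0.1 × 1600 = 420 + 9380 + 160 = 9960
EV(B) = 0.125 × 3400 + 0.5 × 6900 + 0.25 × 7200 + 0.125 × 17400 = 425 + 3450 + 1800 + 2175 = 7850
Overall = 0.7 × 9960 + 0.3 × 7850 = 6972 + 2355 = 9327

$9,327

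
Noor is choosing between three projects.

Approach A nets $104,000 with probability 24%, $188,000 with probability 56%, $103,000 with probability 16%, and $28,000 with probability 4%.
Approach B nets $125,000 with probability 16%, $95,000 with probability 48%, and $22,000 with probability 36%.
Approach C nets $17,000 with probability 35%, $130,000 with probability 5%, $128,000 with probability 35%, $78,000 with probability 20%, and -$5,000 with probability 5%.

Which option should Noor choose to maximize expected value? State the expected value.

Approach A ($147,840)

Approach A = 0.24 × 104000 + 0.56 × 188000 + 0.16 × 103000 + 0.04 × 28000 = 24960 + 105280 + 16480 + 1120 = 147840
Approach B = 0.16 × 125000 + 0.48 × 95000 + 0.36 × 22000 = 20000 + 45600 + 7920 = 73520
Approach C = 0.35 × 17000 + 0.05 × 130000 + 0.35 × 128000 + 0.2 × 78000 + 0.05 × (-5000) = 5950 + 6500 + 44800 + 15600 − 250 = 72600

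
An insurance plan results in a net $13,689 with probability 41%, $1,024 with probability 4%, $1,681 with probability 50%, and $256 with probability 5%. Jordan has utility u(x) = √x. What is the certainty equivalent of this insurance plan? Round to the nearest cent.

E[u] = 0.41·√13689 + 0.04·√1024 + 0.5·√1681 + 0.05·√256 = 0.41·117 + 0.04·32 + 0.5·41 + 0.05·16 = 70.55
CE = (70.55)² = 4977.3025

$4,977.30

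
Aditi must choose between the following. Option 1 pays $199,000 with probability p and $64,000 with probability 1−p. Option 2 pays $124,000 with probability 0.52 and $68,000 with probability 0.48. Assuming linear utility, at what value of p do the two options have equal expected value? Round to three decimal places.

p = 0.245

EV(Option 2) = 0.52 × 124000 + 0.48 × 68000 = 64480 + 32640 = 97120
p·199000 + (1−p)·64000 = 97120
135000p + 64000 = 97120
p = (97120 − 64000) / 135000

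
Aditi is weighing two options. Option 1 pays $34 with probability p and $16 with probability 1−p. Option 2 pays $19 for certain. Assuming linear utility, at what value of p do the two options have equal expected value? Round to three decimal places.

p·34 + (1−p)·16 = 19
18p + 16 = 19
p = (19 − 16) / 18

p = 0.167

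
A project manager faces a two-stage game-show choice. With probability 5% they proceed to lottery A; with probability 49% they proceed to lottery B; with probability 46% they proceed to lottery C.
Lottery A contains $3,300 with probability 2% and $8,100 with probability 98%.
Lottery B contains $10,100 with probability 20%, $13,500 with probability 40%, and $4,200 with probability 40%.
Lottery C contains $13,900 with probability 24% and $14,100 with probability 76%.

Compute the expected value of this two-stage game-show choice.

EV(A) = 0.02 × 3300 + 0.98 × 8100 = 66 + 7938 = 8004
EV(B) = 0.2 × 10100 + 0.4 × 13500 + 0.4 × 4200 = 2020 + 5400 + 1680 = 9100
EV(C) = 0.24 × 13900 + 0.76 × 14100 = 3336 + 10716 = 14052
Overall = 0.05 × 8004 + 0.49 × 9100 + 0.46 × 14052 = 400.2 + 4459 + 6463.92 = 11323.12

$11,323.12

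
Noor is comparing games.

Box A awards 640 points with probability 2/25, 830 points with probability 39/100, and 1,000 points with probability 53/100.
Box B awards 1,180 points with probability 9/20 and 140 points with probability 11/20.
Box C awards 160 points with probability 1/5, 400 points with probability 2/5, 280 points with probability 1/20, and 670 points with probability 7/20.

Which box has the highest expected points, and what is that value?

Box A (904.9 points)

Box A = 2/25 × 640 + 39/100 × 830 + 53/100 × 1000 = 51.2 + 323.7 + 530 = 904.9
Box B = 9/20 × 1180 + 11/20 × 140 = 531 + 77 = 608
Box C = 1/5 × 160 + 2/5 × 400 + 1/20 × 280 + 7/20 × 670 = 32 + 160 + 14 + 234.5 = 440.5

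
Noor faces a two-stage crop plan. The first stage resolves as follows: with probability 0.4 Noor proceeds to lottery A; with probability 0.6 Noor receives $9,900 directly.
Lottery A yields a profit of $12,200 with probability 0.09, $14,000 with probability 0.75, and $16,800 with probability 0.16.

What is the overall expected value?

EV(A) = 0.09 × 12200 + 0.75 × 14000 + 0.16 × 16800 = 1098 + 10500 + 2688 = 14286
Branch B: 9900 (certain)
Overall = 0.4 × 14286 + 0.6 × 9900 = 5714.4 + 5940 = 11654.4

$11,654.40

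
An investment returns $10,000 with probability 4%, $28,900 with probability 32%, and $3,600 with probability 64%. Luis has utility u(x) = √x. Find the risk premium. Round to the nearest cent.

$2,581.76

E[u] = 0.04·√10000 + 0.32·√28900 + 0.64·√3600 = 0.04·100 + 0.32·170 + 0.64·60 = 96.8
CE = (96.8)² = 9370.24
Risk premium = EV − CE = 11952 − 9370.24 = 2581.76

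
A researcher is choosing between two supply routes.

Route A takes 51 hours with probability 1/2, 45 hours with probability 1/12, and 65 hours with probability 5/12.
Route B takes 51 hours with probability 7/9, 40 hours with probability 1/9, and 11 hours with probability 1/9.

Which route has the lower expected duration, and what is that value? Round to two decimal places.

Route B (45.33 hours)

Route A = 1/2 × 51 + 1/12 × 45 + 5/12 × 65 = 25.5 + 3.75 + 27.0833 = 56.3333
Route B = 7/9 × 51 + 1/9 × 40 + 1/9 × 11 = 39.6667 + 4.4444 + 1.2222 = 45.3333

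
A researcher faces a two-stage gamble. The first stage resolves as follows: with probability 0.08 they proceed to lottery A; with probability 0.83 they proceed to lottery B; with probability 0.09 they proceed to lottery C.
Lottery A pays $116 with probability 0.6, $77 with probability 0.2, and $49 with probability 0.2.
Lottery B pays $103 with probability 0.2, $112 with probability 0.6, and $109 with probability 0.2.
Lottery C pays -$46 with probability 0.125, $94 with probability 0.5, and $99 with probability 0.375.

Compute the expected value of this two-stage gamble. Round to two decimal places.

$105.61

EV(A) = 0.6 × 116 + 0.2 × 77 + 0.2 × 49 = 69.6 + 15.4 + 9.8 = 94.8
EV(B) = 0.2 × 103 + 0.6 × 112 + 0.2 × 109 = 20.6 + 67.2 + 21.8 = 109.6
EV(C) = 0.125 × (-46) + 0.5 × 94 + 0.375 × 99 = -5.75 + 47 + 37.125 = 78.375
Overall = 0.08 × 94.8 + 0.83 × 109.6 + 0.09 × 78.375 = 7.584 + 90.968 + 7.05375 = 105.60575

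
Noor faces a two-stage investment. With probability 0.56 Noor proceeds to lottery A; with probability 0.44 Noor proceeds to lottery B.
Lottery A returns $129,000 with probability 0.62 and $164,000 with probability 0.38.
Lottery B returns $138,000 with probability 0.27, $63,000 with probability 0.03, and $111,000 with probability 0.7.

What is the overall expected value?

EV(A) = 0.62 × 129000 + 0.38 × 164000 = 79980 + 62320 = 142300
EV(B) = 0.27 × 138000 + 0.03 × 63000 + 0.7 × 111000 = 37260 + 1890 + 77700 = 116850
Overall = 0.56 × 142300 + 0.44 × 116850 = 79688 + 51414 = 131102

$131,102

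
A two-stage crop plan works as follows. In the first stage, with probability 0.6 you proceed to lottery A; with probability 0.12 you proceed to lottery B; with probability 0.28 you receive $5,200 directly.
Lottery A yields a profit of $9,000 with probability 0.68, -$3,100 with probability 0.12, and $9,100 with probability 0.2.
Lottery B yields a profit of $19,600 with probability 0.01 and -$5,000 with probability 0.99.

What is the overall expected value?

$5,426.32

EV(A) = 0.68 × 9000 + 0.12 × (-3100) + 0.2 × 9100 = 6120 − 372 + 1820 = 7568
EV(B) = 0.01 × 19600 + 0.99 × (-5000) = 196 − 4950 = -4754
Branch C: 5200 (certain)
Overall = 0.6 × 7568 + 0.12 × (-4754) + 0.28 × 5200 = 4540.8 − 570.48 + 1456 = 5426.32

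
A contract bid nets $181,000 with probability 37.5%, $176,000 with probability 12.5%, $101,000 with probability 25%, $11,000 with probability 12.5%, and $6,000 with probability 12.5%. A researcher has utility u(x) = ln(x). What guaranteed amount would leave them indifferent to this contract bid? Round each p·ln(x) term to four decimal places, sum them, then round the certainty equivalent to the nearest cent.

$71,746.91

E[u] = 0.375·ln(181000) + 0.125·ln(176000) + 0.25·ln(101000) + 0.125·ln(11000) + 0.125·ln(6000) = 4.5398 + 1.5098 + 2.8807 + 1.1632 + 1.0874 = 11.1809
CE = e^11.1809 ≈ 71746.91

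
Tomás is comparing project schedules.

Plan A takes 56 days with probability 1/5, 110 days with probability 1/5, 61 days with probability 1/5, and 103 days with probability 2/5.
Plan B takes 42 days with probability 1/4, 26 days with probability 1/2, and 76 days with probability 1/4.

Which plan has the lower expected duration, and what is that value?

Plan A = 1/5 × 56 + 1/5 × 110 + 1/5 × 61 + 2/5 × 103 = 11.2 + 22 + 12.2 + 41.2 = 86.6
Plan B = 1/4 × 42 + 1/2 × 26 + 1/4 × 76 = 10.5 + 13 + 19 = 42.5

Plan B (42.5 days)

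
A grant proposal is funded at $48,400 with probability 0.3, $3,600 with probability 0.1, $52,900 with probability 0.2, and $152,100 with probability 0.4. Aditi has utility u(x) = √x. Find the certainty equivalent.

$75,076

E[u] = 0.3·√48400 + 0.1·√3600 + 0.2·√52900 + 0.4·√152100 = 0.3·220 + 0.1·60 + 0.2·230 + 0.4·390 = 274
CE = (274)² = 75076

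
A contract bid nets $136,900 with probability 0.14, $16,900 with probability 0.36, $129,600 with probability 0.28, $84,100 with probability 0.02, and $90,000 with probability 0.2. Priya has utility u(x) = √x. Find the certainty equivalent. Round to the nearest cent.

$70,331.04

E[u] = 0.14·√136900 + 0.36·√16900 + 0.28·√129600 + 0.02·√84100 + 0.2·√90000 = 0.14·370 + 0.36·130 + 0.28·360 + 0.02·290 + 0.2·300 = 265.2
CE = (265.2)² = 70331.04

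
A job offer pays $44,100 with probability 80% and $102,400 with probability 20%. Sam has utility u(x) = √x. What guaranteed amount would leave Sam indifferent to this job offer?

$53,824

E[u] = 0.8·√44100 + 0.2·√102400 = 0.8·210 + 0.2·320 = 232
CE = (232)² = 53824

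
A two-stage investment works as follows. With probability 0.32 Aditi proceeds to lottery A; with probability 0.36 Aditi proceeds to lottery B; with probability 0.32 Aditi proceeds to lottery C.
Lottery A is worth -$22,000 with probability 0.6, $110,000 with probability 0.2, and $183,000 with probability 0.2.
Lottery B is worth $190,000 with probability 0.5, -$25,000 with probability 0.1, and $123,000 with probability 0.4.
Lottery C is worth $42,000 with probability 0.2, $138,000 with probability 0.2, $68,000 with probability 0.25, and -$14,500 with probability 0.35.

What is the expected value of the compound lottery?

$80,876

EV(A) = 0.6 × (-22000) + 0.2 × 110000 + 0.2 × 183000 = -13200 + 22000 + 36600 = 45400
EV(B) = 0.5 × 190000 + 0.1 × (-25000) + 0.4 × 123000 = 95000 − 2500 + 49200 = 141700
EV(C) = 0.2 × 42000 + 0.2 × 138000 + 0.25 × 68000 + 0.35 × (-14500) = 8400 + 27600 + 17000 − 5075 = 47925
Overall = 0.32 × 45400 + 0.36 × 141700 + 0.32 × 47925 = 14528 + 51012 + 15336 = 80876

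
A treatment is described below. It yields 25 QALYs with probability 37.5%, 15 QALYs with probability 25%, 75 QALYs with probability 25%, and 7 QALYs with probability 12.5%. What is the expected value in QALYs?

EV = 0.375 × 25 + 0.25 × 15 + 0.25 × 75 + 0.125 × 7 = 9.375 + 3.75 + 18.75 + 0.875 = 32.75

32.75 QALYs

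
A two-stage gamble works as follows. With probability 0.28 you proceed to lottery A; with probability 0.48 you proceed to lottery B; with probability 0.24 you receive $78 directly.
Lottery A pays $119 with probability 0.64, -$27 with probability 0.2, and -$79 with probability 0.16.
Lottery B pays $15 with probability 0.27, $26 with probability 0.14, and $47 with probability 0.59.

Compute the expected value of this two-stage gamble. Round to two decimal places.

$52.00

EV(A) = 0.64 × 119 + 0.2 × (-27) + 0.16 × (-79) = 76.16 − 5.4 − 12.64 = 58.12
EV(B) = 0.27 × 15 + 0.14 × 26 + 0.59 × 47 = 4.05 + 3.64 + 27.73 = 35.42
Branch C: 78 (certain)
Overall = 0.28 × 58.12 + 0.48 × 35.42 + 0.24 × 78 = 16.2736 + 17.0016 + 18.72 = 51.9952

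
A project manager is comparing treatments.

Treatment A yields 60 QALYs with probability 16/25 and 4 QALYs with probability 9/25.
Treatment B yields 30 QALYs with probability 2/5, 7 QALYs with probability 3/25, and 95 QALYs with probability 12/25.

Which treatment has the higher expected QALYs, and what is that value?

Treatment B (58.44 QALYs)

Treatment A = 16/25 × 60 + 9/25 × 4 = 38.4 + 1.44 = 39.84
Treatment B = 2/5 × 30 + 3/25 × 7 + 12/25 × 95 = 12 + 0.84 + 45.6 = 58.44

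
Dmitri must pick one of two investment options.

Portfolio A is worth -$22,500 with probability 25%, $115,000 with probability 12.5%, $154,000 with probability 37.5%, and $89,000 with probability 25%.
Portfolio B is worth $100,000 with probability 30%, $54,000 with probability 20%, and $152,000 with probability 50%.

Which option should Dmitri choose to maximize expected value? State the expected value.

Portfolio B ($116,800)

Portfolio A = 0.25 × (-22500) + 0.125 × 115000 + 0.375 × 154000 + 0.25 × 89000 = -5625 + 14375 + 57750 + 22250 = 88750
Portfolio B = 0.3 × 100000 + 0.2 × 54000 + 0.5 × 152000 = 30000 + 10800 + 76000 = 116800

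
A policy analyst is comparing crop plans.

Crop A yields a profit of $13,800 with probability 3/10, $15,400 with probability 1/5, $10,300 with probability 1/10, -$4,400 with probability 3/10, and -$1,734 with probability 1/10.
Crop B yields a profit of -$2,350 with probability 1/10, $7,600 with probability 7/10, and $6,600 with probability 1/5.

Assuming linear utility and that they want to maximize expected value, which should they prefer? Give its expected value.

Crop A ($6,756.60)

Crop A = 3/10 × 13800 + 1/5 × 15400 + 1/10 × 10300 + 3/10 × (-4400) + 1/10 × (-1734) = 4140 + 3080 + 1030 − 1320 − 173.4 = 6756.6
Crop B = 1/10 × (-2350) + 7/10 × 7600 + 1/5 × 6600 = -235 + 5320 + 1320 = 6405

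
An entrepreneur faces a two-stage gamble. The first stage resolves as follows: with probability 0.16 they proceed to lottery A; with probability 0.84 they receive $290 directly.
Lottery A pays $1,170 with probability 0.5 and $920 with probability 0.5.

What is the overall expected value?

EV(A) = 0.5 × 1170 + 0.5 × 920 = 585 + 460 = 1045
Branch B: 290 (certain)
Overall = 0.16 × 1045 + 0.84 × 290 = 167.2 + 243.6 = 410.8

$410.80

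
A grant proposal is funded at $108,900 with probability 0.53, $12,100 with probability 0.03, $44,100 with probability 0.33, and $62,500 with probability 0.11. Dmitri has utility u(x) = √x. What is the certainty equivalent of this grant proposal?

$75,625

E[u] = 0.53·√108900 + 0.03·√12100 + 0.33·√44100 + 0.11·√62500 = 0.53·330 + 0.03·110 + 0.33·210 + 0.11·250 = 275
CE = (275)² = 75625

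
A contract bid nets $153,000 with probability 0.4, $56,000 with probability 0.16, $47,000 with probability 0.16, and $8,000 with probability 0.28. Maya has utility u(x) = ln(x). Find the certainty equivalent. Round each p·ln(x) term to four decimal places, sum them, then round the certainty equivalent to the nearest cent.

$47,207.12

E[u] = 0.4·ln(153000) + 0.16·ln(56000) + 0.16·ln(47000) + 0.28·ln(8000) = 4.7753 + 1.7493 + 1.7213 + 2.5164 = 10.7623
CE = e^10.7623 ≈ 47207.12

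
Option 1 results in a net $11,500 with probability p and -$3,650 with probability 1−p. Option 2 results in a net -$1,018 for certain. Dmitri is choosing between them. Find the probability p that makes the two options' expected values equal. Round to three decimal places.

p·11500 + (1−p)·(-3650) = -1018
15150p − 3650 = -1018
p = (-1018 + 3650) / 15150

p = 0.174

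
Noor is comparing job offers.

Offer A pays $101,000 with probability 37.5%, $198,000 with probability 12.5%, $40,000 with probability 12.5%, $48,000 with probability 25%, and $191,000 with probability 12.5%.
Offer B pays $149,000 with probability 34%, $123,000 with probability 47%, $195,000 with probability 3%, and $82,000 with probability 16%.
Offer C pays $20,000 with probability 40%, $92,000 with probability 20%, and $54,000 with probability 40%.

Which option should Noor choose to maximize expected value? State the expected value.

Offer A = 0.375 × 101000 + 0.125 × 198000 + 0.125 × 40000 + 0.25 × 48000 + 0.125 × 191000 = 37875 + 24750 + 5000 + 12000 + 23875 = 103500
Offer B = 0.34 × 149000 + 0.47 × 123000 + 0.03 × 195000 + 0.16 × 82000 = 50660 + 57810 + 5850 + 13120 = 127440
Offer C = 0.4 × 20000 + 0.2 × 92000 + 0.4 × 54000 = 8000 + 18400 + 21600 = 48000

Offer B ($127,440)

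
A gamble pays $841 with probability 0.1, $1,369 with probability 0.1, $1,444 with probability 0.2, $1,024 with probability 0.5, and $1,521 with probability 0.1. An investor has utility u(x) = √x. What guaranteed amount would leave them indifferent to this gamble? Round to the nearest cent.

E[u] = 0.1·√841 + 0.1·√1369 + 0.2·√1444 + 0.5·√1024 + 0.1·√1521 = 0.1·29 + 0.1·37 + 0.2·38 + 0.5·32 + 0.1·39 = 34.1
CE = (34.1)² = 1162.81

$1,162.81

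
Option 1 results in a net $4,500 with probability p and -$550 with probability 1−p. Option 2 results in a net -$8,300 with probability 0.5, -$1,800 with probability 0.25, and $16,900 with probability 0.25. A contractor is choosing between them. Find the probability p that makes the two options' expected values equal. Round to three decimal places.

p = 0.035

EV(Option 2) = 0.5 × (-8300) + 0.25 × (-1800) + 0.25 × 16900 = -4150 − 450 + 4225 = -375
p·4500 + (1−p)·(-550) = -375
5050p − 550 = -375
p = (-375 + 550) / 5050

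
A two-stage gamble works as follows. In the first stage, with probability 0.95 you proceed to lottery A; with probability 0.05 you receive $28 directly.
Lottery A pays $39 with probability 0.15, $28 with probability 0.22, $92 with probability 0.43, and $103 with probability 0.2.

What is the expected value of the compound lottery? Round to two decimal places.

EV(A) = 0.15 × 39 + 0.22 × 28 + 0.43 × 92 + 0.2 × 103 = 5.85 + 6.16 + 39.56 + 20.6 = 72.17
Branch B: 28 (certain)
Overall = 0.95 × 72.17 + 0.05 × 28 = 68.5615 + 1.4 = 69.9615

$69.96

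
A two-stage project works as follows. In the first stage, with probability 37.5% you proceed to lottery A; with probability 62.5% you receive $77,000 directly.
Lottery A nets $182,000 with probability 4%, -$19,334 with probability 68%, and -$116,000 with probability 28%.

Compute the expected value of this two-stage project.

$33,744.83

EV(A) = 0.04 × 182000 + 0.68 × (-19334) + 0.28 × (-116000) = 7280 − 13147.12 − 32480 = -38347.12
Branch B: 77000 (certain)
Overall = 0.375 × (-38347.12) + 0.625 × 77000 = -14380.17 + 48125 = 33744.83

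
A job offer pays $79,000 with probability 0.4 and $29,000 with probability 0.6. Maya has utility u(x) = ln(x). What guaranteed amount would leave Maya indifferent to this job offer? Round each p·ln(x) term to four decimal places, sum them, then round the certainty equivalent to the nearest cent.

E[u] = 0.4·ln(79000) + 0.6·ln(29000) = 4.5109 + 6.1650 = 10.6759
CE = e^10.6759 ≈ 43299.66

$43,299.66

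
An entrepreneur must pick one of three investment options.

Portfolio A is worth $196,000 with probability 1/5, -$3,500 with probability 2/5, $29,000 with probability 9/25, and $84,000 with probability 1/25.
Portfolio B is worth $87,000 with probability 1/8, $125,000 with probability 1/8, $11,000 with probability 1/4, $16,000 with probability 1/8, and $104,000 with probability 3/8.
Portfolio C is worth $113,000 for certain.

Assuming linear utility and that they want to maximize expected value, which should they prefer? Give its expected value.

Portfolio A = 1/5 × 196000 + 2/5 × (-3500) + 9/25 × 29000 + 1/25 × 84000 = 39200 − 1400 + 10440 + 3360 = 51600
Portfolio B = 1/8 × 87000 + 1/8 × 125000 + 1/4 × 11000 + 1/8 × 16000 + 3/8 × 104000 = 10875 + 15625 + 2750 + 2000 + 39000 = 70250
Portfolio C: 113000 (certain)

Portfolio C ($113,000)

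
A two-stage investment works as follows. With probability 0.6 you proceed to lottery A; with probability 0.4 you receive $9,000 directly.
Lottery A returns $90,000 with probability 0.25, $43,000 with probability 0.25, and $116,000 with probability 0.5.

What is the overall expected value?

$58,350

EV(A) = 0.25 × 90000 + 0.25 × 43000 + 0.5 × 116000 = 22500 + 10750 + 58000 = 91250
Branch B: 9000 (certain)
Overall = 0.6 × 91250 + 0.4 × 9000 = 54750 + 3600 = 58350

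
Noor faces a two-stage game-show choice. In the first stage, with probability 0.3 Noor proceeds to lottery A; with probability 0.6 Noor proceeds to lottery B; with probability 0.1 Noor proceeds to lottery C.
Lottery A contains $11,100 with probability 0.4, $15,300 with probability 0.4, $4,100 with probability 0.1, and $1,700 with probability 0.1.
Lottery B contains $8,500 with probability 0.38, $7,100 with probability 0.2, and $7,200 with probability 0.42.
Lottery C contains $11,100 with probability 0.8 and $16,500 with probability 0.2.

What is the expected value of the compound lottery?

$9,164.40

EV(A) = 0.4 × 11100 + 0.4 × 15300 + 0.1 × 4100 + 0.1 × 1700 = 4440 + 6120 + 410 + 170 = 11140
EV(B) = 0.38 × 8500 + 0.2 × 7100 + 0.42 × 7200 = 3230 + 1420 + 3024 = 7674
EV(C) = 0.8 × 11100 + 0.2 × 16500 = 8880 + 3300 = 12180
Overall = 0.3 × 11140 + 0.6 × 7674 + 0.1 × 12180 = 3342 + 4604.4 + 1218 = 9164.4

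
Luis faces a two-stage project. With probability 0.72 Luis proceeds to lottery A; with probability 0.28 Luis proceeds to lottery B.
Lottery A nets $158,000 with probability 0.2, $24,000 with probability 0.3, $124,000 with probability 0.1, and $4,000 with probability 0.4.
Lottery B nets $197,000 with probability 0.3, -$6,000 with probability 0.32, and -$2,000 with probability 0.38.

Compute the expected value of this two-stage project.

EV(A) = 0.2 × 158000 + 0.3 × 24000 + 0.1 × 124000 + 0.4 × 4000 = 31600 + 7200 + 12400 + 1600 = 52800
EV(B) = 0.3 × 197000 + 0.32 × (-6000) + 0.38 × (-2000) = 59100 − 1920 − 760 = 56420
Overall = 0.72 × 52800 + 0.28 × 56420 = 38016 + 15797.6 = 53813.6

$53,813.60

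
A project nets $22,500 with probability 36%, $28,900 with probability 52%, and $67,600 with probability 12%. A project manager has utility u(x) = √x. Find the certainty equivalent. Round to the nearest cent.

E[u] = 0.36·√22500 + 0.52·√28900 + 0.12·√67600 = 0.36·150 + 0.52·170 + 0.12·260 = 173.6
CE = (173.6)² = 30136.96

$30,136.96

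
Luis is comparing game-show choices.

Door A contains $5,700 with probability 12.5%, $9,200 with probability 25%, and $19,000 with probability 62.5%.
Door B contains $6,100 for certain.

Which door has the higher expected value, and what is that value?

Door A = 0.125 × 5700 + 0.25 × 9200 + 0.625 × 19000 = 712.5 + 2300 + 11875 = 14887.5
Door B: 6100 (certain)

Door A ($14,887.50)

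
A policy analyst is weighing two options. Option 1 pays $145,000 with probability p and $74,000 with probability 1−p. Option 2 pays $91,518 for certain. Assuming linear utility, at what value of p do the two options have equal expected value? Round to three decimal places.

p = 0.247

p·145000 + (1−p)·74000 = 91518
71000p + 74000 = 91518
p = (91518 − 74000) / 71000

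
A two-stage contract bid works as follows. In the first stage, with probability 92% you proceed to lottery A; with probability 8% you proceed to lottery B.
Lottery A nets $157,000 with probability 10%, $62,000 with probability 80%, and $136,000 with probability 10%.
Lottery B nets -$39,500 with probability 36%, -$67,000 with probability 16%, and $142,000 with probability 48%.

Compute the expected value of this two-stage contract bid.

$76,045.60

EV(A) = 0.1 × 157000 + 0.8 × 62000 + 0.1 × 136000 = 15700 + 49600 + 13600 = 78900
EV(B) = 0.36 × (-39500) + 0.16 × (-67000) + 0.48 × 142000 = -14220 − 10720 + 68160 = 43220
Overall = 0.92 × 78900 + 0.08 × 43220 = 72588 + 3457.6 = 76045.6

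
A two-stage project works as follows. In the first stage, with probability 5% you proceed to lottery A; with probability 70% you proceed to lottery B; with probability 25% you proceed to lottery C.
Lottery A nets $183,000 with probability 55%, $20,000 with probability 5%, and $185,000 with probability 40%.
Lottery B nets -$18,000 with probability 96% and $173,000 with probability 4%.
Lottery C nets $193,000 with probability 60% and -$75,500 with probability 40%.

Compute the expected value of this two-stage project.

EV(A) = 0.55 × 183000 + 0.05 × 20000 + 0.4 × 185000 = 100650 + 1000 + 74000 = 175650
EV(B) = 0.96 × (-18000) + 0.04 × 173000 = -17280 + 6920 = -10360
EV(C) = 0.6 × 193000 + 0.4 × (-75500) = 115800 − 30200 = 85600
Overall = 0.05 × 175650 + 0.7 × (-10360) + 0.25 × 85600 = 8782.5 − 7252 + 21400 = 22930.5

$22,930.50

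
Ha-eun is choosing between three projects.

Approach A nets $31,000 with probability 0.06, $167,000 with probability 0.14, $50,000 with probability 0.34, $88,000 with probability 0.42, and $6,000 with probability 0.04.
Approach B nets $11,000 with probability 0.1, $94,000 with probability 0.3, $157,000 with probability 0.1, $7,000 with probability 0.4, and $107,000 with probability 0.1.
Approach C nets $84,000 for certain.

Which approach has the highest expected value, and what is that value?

Approach A = 0.06 × 31000 + 0.14 × 167000 + 0.34 × 50000 + 0.42 × 88000 + 0.04 × 6000 = 1860 + 23380 + 17000 + 36960 + 240 = 79440
Approach B = 0.1 × 11000 + 0.3 × 94000 + 0.1 × 157000 + 0.4 × 7000 + 0.1 × 107000 = 1100 + 28200 + 15700 + 2800 + 10700 = 58500
Approach C: 84000 (certain)

Approach C ($84,000)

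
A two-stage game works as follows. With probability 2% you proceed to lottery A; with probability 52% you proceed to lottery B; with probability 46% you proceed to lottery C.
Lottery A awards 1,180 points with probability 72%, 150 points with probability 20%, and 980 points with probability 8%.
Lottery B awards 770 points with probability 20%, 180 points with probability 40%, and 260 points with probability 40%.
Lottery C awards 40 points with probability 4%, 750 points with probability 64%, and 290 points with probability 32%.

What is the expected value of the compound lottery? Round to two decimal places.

EV(A) = 0.72 × 1180 + 0.2 × 150 + 0.08 × 980 = 849.6 + 30 + 78.4 = 958
EV(B) = 0.2 × 770 + 0.4 × 180 + 0.4 × 260 = 154 + 72 + 104 = 330
EV(C) = 0.04 × 40 + 0.64 × 750 + 0.32 × 290 = 1.6 + 480 + 92.8 = 574.4
Overall = 0.02 × 958 + 0.52 × 330 + 0.46 × 574.4 = 19.16 + 171.6 + 264.224 = 454.984

454.98 points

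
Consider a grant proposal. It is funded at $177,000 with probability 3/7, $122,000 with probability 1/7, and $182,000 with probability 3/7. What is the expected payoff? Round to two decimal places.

EV = 3/7 × 177000 + 1/7 × 122000 + 3/7 × 182000 = 75857.1429 + 17428.5714 + 78000 = 171285.7143

$171,285.71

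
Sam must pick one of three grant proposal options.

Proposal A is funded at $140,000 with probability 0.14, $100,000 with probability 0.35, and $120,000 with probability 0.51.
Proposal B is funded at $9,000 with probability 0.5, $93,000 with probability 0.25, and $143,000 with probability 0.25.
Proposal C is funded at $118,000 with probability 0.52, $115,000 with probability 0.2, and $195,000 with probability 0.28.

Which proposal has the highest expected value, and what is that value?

Proposal C ($138,960)

Proposal A = 0.14 × 140000 + 0.35 × 100000 + 0.51 × 120000 = 19600 + 35000 + 61200 = 115800
Proposal B = 0.5 × 9000 + 0.25 × 93000 + 0.25 × 143000 = 4500 + 23250 + 35750 = 63500
Proposal C = 0.52 × 118000 + 0.2 × 115000 + 0.28 × 195000 = 61360 + 23000 + 54600 = 138960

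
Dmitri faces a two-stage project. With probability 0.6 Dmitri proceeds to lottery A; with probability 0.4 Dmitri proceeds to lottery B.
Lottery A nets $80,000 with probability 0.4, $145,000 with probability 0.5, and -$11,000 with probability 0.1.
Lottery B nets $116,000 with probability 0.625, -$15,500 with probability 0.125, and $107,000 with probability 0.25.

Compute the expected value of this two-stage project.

EV(A) = 0.4 × 80000 + 0.5 × 145000 + 0.1 × (-11000) = 32000 + 72500 − 1100 = 103400
EV(B) = 0.625 × 116000 + 0.125 × (-15500) + 0.25 × 107000 = 72500 − 1937.5 + 26750 = 97312.5
Overall = 0.6 × 103400 + 0.4 × 97312.5 = 62040 + 38925 = 100965

$100,965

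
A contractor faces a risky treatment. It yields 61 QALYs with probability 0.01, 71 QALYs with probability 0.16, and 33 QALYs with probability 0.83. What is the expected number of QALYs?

EV = 0.01 × 61 + 0.16 × 71 + 0.83 × 33 = 0.61 + 11.36 + 27.39 = 39.36

39.36 QALYs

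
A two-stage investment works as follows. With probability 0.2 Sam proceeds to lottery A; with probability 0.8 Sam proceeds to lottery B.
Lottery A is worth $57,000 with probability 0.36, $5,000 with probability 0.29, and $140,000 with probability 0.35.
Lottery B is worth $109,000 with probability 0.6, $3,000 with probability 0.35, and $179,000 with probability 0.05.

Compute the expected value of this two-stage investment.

EV(A) = 0.36 × 57000 + 0.29 × 5000 + 0.35 × 140000 = 20520 + 1450 + 49000 = 70970
EV(B) = 0.6 × 109000 + 0.35 × 3000 + 0.05 × 179000 = 65400 + 1050 + 8950 = 75400
Overall = 0.2 × 70970 + 0.8 × 75400 = 14194 + 60320 = 74514

$74,514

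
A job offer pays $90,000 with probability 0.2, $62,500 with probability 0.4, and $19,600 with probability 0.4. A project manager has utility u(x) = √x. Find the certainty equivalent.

E[u] = 0.2·√90000 + 0.4·√62500 + 0.4·√19600 = 0.2·300 + 0.4·250 + 0.4·140 = 216
CE = (216)² = 46656

$46,656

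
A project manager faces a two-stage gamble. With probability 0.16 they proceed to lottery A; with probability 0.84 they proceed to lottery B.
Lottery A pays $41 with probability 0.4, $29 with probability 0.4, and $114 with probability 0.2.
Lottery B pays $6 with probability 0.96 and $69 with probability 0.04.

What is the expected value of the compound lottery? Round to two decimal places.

$15.28

EV(A) = 0.4 × 41 + 0.4 × 29 + 0.2 × 114 = 16.4 + 11.6 + 22.8 = 50.8
EV(B) = 0.96 × 6 + 0.04 × 69 = 5.76 + 2.76 = 8.52
Overall = 0.16 × 50.8 + 0.84 × 8.52 = 8.128 + 7.1568 = 15.2848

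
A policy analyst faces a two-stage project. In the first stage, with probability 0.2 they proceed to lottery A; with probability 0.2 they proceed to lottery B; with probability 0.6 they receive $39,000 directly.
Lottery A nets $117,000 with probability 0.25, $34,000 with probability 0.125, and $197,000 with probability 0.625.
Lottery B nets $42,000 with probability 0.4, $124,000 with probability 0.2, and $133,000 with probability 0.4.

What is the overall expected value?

EV(A) = 0.25 × 117000 + 0.125 × 34000 + 0.625 × 197000 = 29250 + 4250 + 123125 = 156625
EV(B) = 0.4 × 42000 + 0.2 × 124000 + 0.4 × 133000 = 16800 + 24800 + 53200 = 94800
Branch C: 39000 (certain)
Overall = 0.2 × 156625 + 0.2 × 94800 + 0.6 × 39000 = 31325 + 18960 + 23400 = 73685

$73,685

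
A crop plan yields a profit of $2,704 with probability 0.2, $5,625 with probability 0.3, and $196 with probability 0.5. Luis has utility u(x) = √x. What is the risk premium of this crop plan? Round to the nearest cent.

E[u] = 0.2·√2704 + 0.3·√5625 + 0.5·√196 = 0.2·52 + 0.3·75 + 0.5·14 = 39.9
CE = (39.9)² = 1592.01
Risk premium = EV − CE = 2326.3 − 1592.01 = 734.29

$734.29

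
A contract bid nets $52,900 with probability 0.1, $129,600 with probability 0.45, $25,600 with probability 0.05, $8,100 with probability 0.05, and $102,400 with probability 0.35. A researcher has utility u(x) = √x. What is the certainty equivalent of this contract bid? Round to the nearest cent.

E[u] = 0.1·√52900 + 0.45·√129600 + 0.05·√25600 + 0.05·√8100 + 0.35·√102400 = 0.1·230 + 0.45·360 + 0.05·160 + 0.05·90 + 0.35·320 = 309.5
CE = (309.5)² = 95790.25

$95,790.25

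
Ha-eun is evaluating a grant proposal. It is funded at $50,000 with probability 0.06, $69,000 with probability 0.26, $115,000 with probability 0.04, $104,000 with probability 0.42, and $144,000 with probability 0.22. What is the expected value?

EV = 0.06 × 50000 + 0.26 × 69000 + 0.04 × 115000 + 0.42 × 104000 + 0.22 × 144000 = 3000 + 17940 + 4600 + 43680 + 31680 = 100900

$100,900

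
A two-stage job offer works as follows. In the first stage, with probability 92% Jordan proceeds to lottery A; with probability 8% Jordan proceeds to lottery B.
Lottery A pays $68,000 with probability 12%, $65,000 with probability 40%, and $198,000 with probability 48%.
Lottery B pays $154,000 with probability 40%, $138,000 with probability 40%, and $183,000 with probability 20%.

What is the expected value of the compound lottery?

EV(A) = 0.12 × 68000 + 0.4 × 65000 + 0.48 × 198000 = 8160 + 26000 + 95040 = 129200
EV(B) = 0.4 × 154000 + 0.4 × 138000 + 0.2 × 183000 = 61600 + 55200 + 36600 = 153400
Overall = 0.92 × 129200 + 0.08 × 153400 = 118864 + 12272 = 131136

$131,136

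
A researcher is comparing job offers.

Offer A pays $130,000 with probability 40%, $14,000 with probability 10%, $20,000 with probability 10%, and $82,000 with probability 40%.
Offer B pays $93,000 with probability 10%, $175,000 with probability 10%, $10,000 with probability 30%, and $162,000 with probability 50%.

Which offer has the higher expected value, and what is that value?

Offer A = 0.4 × 130000 + 0.1 × 14000 + 0.1 × 20000 + 0.4 × 82000 = 52000 + 1400 + 2000 + 32800 = 88200
Offer B = 0.1 × 93000 + 0.1 × 175000 + 0.3 × 10000 + 0.5 × 162000 = 9300 + 17500 + 3000 + 81000 = 110800

Offer B ($110,800)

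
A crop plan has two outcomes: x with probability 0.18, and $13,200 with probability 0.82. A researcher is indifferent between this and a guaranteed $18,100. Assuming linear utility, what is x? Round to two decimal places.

x = $40,422.22

0.18·x + 0.82·13200 = 18100
0.18·x = 18100 − 10824 = 7276
x = 7276 / 0.18 = 40422.2222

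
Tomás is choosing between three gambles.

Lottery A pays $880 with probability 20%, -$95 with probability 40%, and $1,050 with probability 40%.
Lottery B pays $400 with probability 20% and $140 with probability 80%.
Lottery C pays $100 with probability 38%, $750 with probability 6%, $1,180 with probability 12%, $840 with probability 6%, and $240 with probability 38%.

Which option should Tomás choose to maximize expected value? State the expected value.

Lottery A = 0.2 × 880 + 0.4 × (-95) + 0.4 × 1050 = 176 − 38 + 420 = 558
Lottery B = 0.2 × 400 + 0.8 × 140 = 80 + 112 = 192
Lottery C = 0.38 × 100 + 0.06 × 750 + 0.12 × 1180 + 0.06 × 840 + 0.38 × 240 = 38 + 45 + 141.6 + 50.4 + 91.2 = 366.2

Lottery A ($558)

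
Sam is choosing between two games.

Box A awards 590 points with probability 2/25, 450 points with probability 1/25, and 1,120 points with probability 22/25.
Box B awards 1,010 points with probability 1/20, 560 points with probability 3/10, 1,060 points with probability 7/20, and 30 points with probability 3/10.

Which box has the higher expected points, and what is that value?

Box A (1050.8 points)

Box A = 2/25 × 590 + 1/25 × 450 + 22/25 × 1120 = 47.2 + 18 + 985.6 = 1050.8
Box B = 1/20 × 1010 + 3/10 × 560 + 7/20 × 1060 + 3/10 × 30 = 50.5 + 168 + 371 + 9 = 598.5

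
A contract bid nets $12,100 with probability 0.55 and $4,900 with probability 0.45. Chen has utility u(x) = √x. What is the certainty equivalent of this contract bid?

E[u] = 0.55·√12100 + 0.45·√4900 = 0.55·110 + 0.45·70 = 92
CE = (92)² = 8464

$8,464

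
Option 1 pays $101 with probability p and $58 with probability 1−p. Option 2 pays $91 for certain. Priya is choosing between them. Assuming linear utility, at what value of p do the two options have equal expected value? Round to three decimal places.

p = 0.767

p·101 + (1−p)·58 = 91
43p + 58 = 91
p = (91 − 58) / 43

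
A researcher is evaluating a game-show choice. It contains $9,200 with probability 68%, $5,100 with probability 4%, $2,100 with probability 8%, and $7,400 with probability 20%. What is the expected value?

EV = 0.68 × 9200 + 0.04 × 5100 + 0.08 × 2100 + 0.2 × 7400 = 6256 + 204 + 168 + 1480 = 8108

$8,108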